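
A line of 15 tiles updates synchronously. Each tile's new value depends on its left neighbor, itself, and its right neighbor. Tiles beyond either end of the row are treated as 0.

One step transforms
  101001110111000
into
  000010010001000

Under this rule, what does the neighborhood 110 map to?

At position 7 the neighborhood is 110; the next row has 1 there.

1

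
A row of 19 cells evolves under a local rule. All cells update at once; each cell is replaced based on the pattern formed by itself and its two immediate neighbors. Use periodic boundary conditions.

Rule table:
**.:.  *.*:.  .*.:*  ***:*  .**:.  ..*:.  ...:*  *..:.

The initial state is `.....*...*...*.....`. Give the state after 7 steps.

step 1: ****.*.*.*.*.*.****
step 2: ***..*.*.*.*.*..***
step 3: **...*.*.*.*.*...**
step 4: *..*.*.*.*.*.*.*..*
step 5: ...*.*.*.*.*.*.*...
step 6: **.*.*.*.*.*.*.*.**
step 7: *..*.*.*.*.*.*.*..*

*..*.*.*.*.*.*.*..*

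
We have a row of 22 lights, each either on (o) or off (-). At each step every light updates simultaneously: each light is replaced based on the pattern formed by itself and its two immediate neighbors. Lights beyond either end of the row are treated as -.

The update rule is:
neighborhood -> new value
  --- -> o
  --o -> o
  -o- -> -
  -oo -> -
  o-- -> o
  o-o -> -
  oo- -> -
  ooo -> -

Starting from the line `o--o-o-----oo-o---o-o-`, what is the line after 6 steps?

step 1: -oo---ooooo----ooo---o
step 2: o--ooo-----oooo---ooo-
step 3: -oo---ooooo----ooo---o  (repeats step 1; period 2)
step 6: o--ooo-----oooo---ooo-

o--ooo-----oooo---ooo-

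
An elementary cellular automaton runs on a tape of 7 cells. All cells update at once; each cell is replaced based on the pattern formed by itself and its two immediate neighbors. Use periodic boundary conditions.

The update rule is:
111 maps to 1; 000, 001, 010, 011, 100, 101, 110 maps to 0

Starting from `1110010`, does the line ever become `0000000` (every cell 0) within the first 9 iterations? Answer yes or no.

yes

0100000
0000000
all cells are 0 at iteration 2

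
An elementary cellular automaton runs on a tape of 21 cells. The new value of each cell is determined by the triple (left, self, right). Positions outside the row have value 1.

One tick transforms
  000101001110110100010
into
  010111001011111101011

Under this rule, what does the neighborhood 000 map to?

At position 1 the neighborhood is 000; the next row has 1 there.

1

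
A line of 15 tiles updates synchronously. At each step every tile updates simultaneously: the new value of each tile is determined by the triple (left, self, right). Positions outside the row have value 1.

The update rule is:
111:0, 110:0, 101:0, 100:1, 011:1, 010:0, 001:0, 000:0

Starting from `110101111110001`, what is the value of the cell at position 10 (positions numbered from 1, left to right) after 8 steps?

step 1: 000001000001001
step 2: 100000100000101
step 3: 010000010000001
step 4: 001000001000001
step 5: 100100000100001
step 6: 010010000010001
step 7: 001001000001001
step 8: 100100100000101
position 10 holds 0

0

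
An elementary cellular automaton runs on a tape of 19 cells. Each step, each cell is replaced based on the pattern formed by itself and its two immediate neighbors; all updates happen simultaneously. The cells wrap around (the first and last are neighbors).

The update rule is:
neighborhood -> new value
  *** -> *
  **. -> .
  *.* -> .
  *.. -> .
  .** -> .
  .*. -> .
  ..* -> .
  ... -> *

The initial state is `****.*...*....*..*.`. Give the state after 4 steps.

.**....*...**......
....**...*....*****
.**....*...**..***.
....**...*......*..

....**...*......*..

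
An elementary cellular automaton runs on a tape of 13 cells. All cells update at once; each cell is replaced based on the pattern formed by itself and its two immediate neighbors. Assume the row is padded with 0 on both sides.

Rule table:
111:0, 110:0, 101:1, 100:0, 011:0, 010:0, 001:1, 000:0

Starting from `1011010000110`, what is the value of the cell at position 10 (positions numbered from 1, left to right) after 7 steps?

0100100001000
1001000010000
0010000100000
0100001000000
1000010000000
0000100000000
0001000000000
position 10 holds 0

0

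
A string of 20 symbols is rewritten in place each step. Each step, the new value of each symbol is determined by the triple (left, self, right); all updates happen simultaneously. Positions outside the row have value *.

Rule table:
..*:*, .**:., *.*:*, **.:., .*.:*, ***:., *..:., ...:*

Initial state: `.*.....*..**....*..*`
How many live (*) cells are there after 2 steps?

8

step 1: **.*****.*...****.*.
step 2: ..*.....**.**....***
count of *: 8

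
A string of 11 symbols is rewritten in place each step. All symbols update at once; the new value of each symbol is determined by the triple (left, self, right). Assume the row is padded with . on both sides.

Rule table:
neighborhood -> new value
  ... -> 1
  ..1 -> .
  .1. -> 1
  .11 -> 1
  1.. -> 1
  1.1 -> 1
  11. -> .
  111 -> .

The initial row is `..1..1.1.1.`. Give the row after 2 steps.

111.11.....

1.11.111111
111.11.....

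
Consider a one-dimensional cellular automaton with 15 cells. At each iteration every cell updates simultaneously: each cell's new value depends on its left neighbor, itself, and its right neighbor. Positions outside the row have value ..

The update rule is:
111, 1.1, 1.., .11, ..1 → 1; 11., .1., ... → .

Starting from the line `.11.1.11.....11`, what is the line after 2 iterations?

1.1.11.1.1.11.1

11.1.11.1...11.
1.1.11.1.1.11.1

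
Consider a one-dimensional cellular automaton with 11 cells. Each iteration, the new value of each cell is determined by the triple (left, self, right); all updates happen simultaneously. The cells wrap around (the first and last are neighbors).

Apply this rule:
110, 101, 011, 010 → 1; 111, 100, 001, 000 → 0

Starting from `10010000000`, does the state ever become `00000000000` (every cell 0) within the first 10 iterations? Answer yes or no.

no

iteration 1: 10010000000  (fixed point — unchanged through iteration 10)
iteration 10 is 10010000000, still not uniform 0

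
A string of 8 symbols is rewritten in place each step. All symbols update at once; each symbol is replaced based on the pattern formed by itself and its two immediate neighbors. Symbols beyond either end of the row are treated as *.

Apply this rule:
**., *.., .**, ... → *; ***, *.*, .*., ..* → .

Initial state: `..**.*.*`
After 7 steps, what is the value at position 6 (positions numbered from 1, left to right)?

*

*.**...*
*.****.*
*.*..*.*
*..*...*
**..**.*
.**.**.*
.**.**.*
position 6 holds *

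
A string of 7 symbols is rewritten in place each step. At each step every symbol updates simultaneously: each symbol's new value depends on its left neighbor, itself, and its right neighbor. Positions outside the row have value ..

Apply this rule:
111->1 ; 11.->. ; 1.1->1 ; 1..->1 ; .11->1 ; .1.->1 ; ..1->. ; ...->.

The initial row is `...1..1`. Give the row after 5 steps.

...1.11

...11.1
...1.11
...111.
...11.1  (repeats step 1; period 3)
step 5: ...1.11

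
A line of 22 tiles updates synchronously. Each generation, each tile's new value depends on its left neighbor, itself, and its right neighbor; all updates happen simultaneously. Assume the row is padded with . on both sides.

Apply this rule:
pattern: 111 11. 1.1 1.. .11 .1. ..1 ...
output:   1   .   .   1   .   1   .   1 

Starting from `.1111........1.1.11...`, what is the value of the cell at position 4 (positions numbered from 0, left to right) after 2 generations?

..11.1111111.1.1...111
1.....11111..1.111..1.
position 4 holds .

.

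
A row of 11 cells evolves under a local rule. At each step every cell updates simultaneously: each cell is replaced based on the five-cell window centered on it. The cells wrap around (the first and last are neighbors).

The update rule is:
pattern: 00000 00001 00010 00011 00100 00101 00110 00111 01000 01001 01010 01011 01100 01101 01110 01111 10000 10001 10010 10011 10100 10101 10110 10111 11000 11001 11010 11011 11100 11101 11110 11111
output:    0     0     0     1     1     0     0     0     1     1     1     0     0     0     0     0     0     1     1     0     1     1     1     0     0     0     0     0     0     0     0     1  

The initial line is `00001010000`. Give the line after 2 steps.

00001000000

00000111000
00001000000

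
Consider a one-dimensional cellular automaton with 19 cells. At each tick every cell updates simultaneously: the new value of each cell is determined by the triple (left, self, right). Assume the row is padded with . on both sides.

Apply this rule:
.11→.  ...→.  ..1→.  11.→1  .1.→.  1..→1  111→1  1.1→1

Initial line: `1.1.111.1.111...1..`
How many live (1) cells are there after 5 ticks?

9

.1.1.111.1.111...1.
..1.1.111.1.111...1
...1.1.111.1.111...
....1.1.111.1.111..
.....1.1.111.1.111.
count of 1: 9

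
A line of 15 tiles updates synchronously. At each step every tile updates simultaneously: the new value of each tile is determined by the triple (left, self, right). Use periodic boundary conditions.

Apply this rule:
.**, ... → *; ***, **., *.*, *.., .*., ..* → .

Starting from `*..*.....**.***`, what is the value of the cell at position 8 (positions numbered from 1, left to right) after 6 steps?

.....***.*..*..
****.*........*
.......******.*
.*****.*.......
.*.......******
...*****.*.....
position 8 holds *

*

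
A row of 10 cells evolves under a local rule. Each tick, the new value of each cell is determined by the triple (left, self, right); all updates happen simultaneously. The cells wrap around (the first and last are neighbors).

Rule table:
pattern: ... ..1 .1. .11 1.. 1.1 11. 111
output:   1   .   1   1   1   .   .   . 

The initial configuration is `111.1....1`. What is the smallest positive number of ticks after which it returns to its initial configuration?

....1111.1
111.1....1

2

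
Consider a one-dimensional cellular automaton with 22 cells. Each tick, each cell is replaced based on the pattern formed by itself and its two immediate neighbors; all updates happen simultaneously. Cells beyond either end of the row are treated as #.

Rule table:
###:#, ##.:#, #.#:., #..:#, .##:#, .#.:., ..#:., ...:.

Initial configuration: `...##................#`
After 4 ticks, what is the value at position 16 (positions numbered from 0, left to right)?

#..###...............#
##.####..............#
##.#####.............#
##.######............#
position 16 holds .

.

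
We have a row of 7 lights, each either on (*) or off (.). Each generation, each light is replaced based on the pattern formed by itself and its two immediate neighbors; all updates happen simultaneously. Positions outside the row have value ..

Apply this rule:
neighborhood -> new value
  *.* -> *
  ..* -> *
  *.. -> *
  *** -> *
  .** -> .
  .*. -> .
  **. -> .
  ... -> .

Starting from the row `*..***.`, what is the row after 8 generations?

*..*.*.

generation 1: .**.*.*
generation 2: *..*.*.
generation 3: .**.*.*  (repeats generation 1; period 2)
generation 8: *..*.*.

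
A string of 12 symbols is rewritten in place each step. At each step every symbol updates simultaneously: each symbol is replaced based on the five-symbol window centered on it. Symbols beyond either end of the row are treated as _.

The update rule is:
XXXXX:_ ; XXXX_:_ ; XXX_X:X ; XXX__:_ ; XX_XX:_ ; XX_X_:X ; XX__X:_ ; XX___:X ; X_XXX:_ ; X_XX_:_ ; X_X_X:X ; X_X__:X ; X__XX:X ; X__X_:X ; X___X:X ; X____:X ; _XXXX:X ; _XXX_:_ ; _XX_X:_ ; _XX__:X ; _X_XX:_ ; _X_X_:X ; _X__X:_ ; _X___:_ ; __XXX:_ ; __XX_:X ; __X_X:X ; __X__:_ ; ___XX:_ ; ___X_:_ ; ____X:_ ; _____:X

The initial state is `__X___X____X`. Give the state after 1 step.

____X___X___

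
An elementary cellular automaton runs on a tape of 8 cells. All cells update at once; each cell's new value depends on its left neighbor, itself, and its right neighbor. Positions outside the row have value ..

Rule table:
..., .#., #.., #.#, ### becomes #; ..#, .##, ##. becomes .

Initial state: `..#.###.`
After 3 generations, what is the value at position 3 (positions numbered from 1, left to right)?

#

#.##.#.#
##..####
..#..##.
position 3 holds #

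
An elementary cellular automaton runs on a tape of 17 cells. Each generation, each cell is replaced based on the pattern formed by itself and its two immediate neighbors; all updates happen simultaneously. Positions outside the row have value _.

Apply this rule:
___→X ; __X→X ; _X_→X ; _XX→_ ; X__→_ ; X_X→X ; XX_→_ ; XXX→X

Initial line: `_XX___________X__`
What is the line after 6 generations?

X___XXXXXXXXXXX_X
X_XX_XXXXXXXXX_XX
XX__X_XXXXXXX_X__
___XXX_XXXXX_XX_X
XXX_X_X_XXX_X__XX
_X_XXXXX_X_XX_X__

_X_XXXXX_X_XX_X__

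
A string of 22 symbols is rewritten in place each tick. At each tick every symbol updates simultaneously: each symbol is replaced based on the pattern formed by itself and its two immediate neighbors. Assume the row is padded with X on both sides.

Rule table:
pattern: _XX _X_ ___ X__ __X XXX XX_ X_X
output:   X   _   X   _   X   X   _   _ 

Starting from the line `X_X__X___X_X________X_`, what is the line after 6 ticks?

_XXX__XXXXXXXXX__XXXXX

tick 1: ____X__XX____XXXXXXX__
tick 2: _XXX__XX__XXXXXXXXX__X
tick 3: _XX__XX__XXXXXXXXX__XX
tick 4: _X__XX__XXXXXXXXX__XXX
tick 5: ___XX__XXXXXXXXX__XXXX
tick 6: _XXX__XXXXXXXXX__XXXXX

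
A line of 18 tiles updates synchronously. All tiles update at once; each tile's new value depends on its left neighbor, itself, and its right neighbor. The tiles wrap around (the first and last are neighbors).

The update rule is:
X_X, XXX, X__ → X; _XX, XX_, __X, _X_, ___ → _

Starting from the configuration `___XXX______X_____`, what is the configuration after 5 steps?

________X_X______X

____X_X______X____
_____X_X______X___
______X_X______X__
_______X_X______X_
________X_X______X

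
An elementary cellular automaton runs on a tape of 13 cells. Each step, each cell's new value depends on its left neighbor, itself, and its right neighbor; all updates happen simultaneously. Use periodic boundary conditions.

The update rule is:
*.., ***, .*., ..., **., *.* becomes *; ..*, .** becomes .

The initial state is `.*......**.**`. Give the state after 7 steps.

..**.********

*******..**.*
********..**.
.********..**
*.********..*
**.********..
.**.********.
..**.********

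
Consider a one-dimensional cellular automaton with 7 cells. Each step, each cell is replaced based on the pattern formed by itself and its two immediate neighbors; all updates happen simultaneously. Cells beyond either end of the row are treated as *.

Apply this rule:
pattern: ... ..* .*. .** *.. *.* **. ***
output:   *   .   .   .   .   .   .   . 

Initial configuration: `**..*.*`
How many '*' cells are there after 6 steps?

.......
.*****.
.......  (repeats step 1; period 2)
step 6: .*****.
count of *: 5

5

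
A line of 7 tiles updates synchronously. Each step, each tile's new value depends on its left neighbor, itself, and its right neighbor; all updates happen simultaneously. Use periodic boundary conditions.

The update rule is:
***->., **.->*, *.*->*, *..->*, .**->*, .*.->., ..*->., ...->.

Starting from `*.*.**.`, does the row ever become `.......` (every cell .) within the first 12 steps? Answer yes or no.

.*.****
*.**..*
*****.*
....***
*...*.*
**...**
.**..*.
.***..*
**.**..
******.
*....**
**...*.
step 12 is **...*., still not uniform .

no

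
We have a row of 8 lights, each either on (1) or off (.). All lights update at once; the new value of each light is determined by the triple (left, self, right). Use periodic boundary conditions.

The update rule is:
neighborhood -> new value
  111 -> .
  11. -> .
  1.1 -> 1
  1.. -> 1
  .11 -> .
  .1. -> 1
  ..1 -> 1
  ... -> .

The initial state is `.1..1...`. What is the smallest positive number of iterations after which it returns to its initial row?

6

111111..
......11
1....1..
11..1111
..11....
.1..1...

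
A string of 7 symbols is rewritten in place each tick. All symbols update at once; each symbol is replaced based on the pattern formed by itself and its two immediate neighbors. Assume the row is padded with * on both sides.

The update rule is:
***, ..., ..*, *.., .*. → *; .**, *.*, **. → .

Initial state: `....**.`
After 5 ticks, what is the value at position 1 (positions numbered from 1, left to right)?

.

****...
***.***
**...**
*.***.*
...*...
position 1 holds .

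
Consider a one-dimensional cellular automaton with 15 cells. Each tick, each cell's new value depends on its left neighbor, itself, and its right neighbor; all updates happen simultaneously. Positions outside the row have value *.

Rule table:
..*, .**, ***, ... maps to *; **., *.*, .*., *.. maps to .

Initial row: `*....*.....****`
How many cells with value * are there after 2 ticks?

12

..***..********
.***..*********
count of *: 12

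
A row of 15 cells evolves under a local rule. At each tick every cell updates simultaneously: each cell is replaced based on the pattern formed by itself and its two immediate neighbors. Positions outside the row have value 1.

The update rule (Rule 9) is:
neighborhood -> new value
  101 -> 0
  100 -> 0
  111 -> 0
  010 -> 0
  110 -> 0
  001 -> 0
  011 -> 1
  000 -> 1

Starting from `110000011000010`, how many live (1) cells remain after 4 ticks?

000111010011000
010100000010010
000001111000000
011101000011110
count of 1: 8

8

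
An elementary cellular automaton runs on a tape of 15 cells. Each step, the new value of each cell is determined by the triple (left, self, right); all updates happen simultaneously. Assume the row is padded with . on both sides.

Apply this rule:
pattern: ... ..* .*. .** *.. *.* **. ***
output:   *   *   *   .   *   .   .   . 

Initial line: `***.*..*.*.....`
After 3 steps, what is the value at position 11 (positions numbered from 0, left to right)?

step 1: ....****.******
step 2: ****...........
step 3: ....***********
position 11 holds *

*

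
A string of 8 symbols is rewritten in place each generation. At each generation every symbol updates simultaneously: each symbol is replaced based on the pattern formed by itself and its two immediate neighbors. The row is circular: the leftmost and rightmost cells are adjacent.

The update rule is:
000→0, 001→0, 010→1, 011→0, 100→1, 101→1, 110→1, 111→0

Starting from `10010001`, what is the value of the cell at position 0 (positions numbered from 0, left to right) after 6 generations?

generation 1: 11011000
generation 2: 01101100
generation 3: 00110110
generation 4: 00011011
generation 5: 10001101
generation 6: 11000110
position 0 holds 1

1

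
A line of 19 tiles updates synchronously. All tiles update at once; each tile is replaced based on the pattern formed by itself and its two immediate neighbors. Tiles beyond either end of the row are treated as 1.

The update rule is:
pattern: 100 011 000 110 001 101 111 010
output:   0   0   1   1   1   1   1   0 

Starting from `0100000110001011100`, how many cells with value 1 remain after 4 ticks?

13

1001111010110101101
1010111101011010110
1101011110101101011
1110101111010110101
count of 1: 13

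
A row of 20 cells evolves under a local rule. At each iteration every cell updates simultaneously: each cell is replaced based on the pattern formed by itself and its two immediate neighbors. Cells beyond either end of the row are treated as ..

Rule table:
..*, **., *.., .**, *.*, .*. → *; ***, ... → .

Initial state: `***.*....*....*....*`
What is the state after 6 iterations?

***..****.****.....*

*.****..***..***..**
***..****.****.*****
*.****..***..***...*
***..****.****.**.**
*.****..***..*******
***..****.****.....*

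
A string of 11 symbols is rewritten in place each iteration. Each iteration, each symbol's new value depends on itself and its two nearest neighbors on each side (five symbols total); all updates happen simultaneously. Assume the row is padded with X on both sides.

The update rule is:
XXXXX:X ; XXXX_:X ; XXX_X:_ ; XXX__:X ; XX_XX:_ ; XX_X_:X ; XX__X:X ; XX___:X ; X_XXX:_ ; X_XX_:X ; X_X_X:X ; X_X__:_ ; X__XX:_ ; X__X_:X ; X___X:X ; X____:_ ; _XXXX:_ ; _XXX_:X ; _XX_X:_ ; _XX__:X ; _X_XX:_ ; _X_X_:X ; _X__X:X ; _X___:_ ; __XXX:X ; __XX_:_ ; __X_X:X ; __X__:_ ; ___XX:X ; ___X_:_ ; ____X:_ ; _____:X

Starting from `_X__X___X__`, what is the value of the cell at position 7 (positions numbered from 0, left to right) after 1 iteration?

X_XX__X__X_
position 7 holds _

_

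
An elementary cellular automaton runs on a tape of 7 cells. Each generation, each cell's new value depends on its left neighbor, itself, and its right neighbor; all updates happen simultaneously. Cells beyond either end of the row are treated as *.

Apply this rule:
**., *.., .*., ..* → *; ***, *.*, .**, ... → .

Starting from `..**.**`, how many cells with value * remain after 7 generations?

**.*...
.*.**.*
.*..*..
.******
.......
*.....*
**...*.
count of *: 3

3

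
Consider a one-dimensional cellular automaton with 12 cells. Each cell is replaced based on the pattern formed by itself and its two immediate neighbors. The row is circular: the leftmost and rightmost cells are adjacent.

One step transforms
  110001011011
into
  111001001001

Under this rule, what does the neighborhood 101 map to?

At position 6 the neighborhood is 101; the next row has 0 there.

0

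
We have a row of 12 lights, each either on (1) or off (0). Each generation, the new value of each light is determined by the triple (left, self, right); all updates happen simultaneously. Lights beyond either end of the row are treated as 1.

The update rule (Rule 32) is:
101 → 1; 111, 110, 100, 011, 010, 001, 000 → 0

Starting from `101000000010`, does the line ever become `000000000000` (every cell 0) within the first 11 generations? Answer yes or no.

yes

010000000001
100000000000
000000000000
all cells are 0 at generation 3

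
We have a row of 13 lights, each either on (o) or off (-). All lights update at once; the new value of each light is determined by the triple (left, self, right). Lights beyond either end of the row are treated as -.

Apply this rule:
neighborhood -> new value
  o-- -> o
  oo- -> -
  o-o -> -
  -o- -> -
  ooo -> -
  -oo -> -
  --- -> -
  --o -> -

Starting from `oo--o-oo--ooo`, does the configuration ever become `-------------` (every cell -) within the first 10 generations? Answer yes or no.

--o-----o----
---o-----o---
----o-----o--
-----o-----o-
------o-----o
-------o-----
--------o----
---------o---
----------o--
-----------o-
generation 10 is -----------o-, still not uniform -

no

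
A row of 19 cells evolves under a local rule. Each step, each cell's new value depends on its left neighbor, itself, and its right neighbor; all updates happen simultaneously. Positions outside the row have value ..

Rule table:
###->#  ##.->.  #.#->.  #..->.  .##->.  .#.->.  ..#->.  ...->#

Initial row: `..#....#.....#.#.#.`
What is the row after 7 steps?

#...####......##..#

#...##...###.......
..#....#..#..######
#...##........####.
..#....######..##..
#...##..####......#
..#......##..####..
#...####......##..#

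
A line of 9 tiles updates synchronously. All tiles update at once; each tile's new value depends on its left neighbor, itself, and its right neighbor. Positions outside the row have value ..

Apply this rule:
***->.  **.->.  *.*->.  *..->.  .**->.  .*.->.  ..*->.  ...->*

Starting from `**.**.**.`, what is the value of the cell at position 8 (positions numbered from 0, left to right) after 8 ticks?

.........
*********
.........  (repeats tick 1; period 2)
tick 8: *********
position 8 holds *

*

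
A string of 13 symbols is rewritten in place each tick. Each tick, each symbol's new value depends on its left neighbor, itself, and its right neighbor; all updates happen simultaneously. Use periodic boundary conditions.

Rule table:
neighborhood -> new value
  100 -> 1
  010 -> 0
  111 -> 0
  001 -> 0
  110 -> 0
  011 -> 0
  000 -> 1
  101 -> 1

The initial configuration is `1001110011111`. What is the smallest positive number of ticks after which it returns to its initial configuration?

26

tick 1: 0100001000000
tick 2: 0011100111111
tick 3: 1000010000000
tick 4: 0111001111110
tick 5: 0000100000001
tick 6: 1110011111100
tick 7: 0001000000010
tick 8: 1100111111001
tick 9: 0010000000100
tick 10: 1001111110011
tick 11: 0100000001000
tick 12: 0011111100111
tick 13: 1000000010000
tick 14: 0111111001110
tick 15: 0000000100001
tick 16: 1111110011100
tick 17: 0000001000010
tick 18: 1111100111001
tick 19: 0000010000100
tick 20: 1111001110011
tick 21: 0000100001000
tick 22: 1110011100111
tick 23: 0001000010000
tick 24: 1100111001111
tick 25: 0010000100000
tick 26: 1001110011111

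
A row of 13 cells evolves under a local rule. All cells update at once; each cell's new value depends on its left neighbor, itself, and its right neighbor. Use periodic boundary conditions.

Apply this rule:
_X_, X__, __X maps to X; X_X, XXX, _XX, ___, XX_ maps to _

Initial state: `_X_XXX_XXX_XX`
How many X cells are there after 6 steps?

_X___________
XXX__________
___X________X
X_XXX______XX
_____X____X__
____XXX__XXX_
count of X: 6

6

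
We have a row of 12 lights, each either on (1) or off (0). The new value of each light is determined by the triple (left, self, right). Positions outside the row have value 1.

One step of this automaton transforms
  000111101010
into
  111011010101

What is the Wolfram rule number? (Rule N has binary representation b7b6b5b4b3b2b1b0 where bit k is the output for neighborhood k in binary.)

position 4: 111 → 1  (bit 7 = 1)
position 6: 110 → 0  (bit 6 = 0)
position 7: 101 → 1  (bit 5 = 1)
position 0: 100 → 1  (bit 4 = 1)
position 3: 011 → 0  (bit 3 = 0)
position 8: 010 → 0  (bit 2 = 0)
position 2: 001 → 1  (bit 1 = 1)
position 1: 000 → 1  (bit 0 = 1)
bits b7..b0 = 10110011 = 179

179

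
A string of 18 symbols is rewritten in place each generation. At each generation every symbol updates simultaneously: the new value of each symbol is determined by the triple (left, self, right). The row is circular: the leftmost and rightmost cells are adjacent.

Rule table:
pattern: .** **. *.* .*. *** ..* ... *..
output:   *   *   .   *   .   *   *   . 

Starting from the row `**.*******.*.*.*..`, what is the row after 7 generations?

.*.*.*.*.*.*.*.*.*

**.*.....*.*.*.*.*
.*.*.*****.*.*.*.*
.*.*.*...*.*.*.*.*
.*.*.*.***.*.*.*.*
.*.*.*.*.*.*.*.*.*
.*.*.*.*.*.*.*.*.*  (fixed point — unchanged through generation 7)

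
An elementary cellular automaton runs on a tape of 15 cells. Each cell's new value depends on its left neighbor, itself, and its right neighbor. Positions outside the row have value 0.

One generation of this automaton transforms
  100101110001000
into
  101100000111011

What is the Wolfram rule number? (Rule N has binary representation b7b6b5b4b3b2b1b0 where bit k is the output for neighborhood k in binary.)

position 6: 111 → 0  (bit 7 = 0)
position 7: 110 → 0  (bit 6 = 0)
position 4: 101 → 0  (bit 5 = 0)
position 1: 100 → 0  (bit 4 = 0)
position 5: 011 → 0  (bit 3 = 0)
position 0: 010 → 1  (bit 2 = 1)
position 2: 001 → 1  (bit 1 = 1)
position 9: 000 → 1  (bit 0 = 1)
bits b7..b0 = 00000111 = 7

7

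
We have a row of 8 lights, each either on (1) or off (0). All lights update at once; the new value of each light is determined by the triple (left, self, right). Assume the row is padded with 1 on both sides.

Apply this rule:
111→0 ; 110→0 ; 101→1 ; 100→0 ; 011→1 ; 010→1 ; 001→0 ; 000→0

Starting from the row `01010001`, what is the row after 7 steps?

00000001

11110001
00000001
00000001  (fixed point — unchanged through step 7)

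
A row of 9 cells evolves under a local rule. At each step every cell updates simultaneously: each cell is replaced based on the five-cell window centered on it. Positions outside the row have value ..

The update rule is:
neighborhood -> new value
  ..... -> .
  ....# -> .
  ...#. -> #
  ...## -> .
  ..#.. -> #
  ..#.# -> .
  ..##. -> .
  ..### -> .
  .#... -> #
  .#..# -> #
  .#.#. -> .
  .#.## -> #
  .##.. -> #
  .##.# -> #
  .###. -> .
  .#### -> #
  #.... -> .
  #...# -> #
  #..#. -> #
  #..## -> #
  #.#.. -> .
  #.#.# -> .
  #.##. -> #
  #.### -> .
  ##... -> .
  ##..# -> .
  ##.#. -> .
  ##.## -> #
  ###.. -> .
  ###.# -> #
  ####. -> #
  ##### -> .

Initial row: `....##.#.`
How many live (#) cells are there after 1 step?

2

step 1: .....#..#
count of #: 2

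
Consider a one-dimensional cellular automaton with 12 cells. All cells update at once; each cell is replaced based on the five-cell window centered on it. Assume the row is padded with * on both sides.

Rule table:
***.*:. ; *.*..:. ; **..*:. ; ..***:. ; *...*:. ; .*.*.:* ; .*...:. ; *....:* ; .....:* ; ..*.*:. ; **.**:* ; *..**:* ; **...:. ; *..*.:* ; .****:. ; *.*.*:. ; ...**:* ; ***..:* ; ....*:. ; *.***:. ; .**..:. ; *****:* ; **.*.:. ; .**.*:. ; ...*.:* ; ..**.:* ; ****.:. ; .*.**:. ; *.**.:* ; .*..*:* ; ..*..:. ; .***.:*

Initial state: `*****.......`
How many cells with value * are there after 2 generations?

2

***.*.****.*
*.........*.
count of *: 2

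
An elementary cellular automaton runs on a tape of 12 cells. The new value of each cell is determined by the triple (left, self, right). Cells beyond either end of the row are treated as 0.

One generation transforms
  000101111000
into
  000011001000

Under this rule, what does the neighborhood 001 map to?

0

At position 2 the neighborhood is 001; the next row has 0 there.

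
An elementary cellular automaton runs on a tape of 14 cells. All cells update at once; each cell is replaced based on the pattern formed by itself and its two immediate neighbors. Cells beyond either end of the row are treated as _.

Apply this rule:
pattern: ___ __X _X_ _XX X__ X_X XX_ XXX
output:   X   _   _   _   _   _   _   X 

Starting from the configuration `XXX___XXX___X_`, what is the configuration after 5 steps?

__XXXXXXX_____

_X__X__X__X___
____________XX
XXXXXXXXXXX___
_XXXXXXXXX__XX
__XXXXXXX_____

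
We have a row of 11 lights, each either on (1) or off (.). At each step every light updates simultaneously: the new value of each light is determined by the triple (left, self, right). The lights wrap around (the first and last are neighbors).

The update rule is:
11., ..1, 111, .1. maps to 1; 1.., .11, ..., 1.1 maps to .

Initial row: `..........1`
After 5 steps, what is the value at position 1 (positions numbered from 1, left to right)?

.

.........11
........1.1
.......11.1
......1.1.1
.....11.1.1
position 1 holds .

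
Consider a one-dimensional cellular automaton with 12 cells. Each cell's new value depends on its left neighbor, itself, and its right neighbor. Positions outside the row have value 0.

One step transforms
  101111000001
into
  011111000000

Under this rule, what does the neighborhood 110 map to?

1

At position 5 the neighborhood is 110; the next row has 1 there.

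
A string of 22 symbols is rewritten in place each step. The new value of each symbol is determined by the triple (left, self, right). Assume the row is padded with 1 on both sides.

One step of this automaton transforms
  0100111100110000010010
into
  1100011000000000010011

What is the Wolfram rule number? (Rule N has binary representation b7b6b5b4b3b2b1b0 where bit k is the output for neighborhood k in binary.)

position 5: 111 → 1  (bit 7 = 1)
position 7: 110 → 0  (bit 6 = 0)
position 0: 101 → 1  (bit 5 = 1)
position 2: 100 → 0  (bit 4 = 0)
position 4: 011 → 0  (bit 3 = 0)
position 1: 010 → 1  (bit 2 = 1)
position 3: 001 → 0  (bit 1 = 0)
position 13: 000 → 0  (bit 0 = 0)
bits b7..b0 = 10100100 = 164

164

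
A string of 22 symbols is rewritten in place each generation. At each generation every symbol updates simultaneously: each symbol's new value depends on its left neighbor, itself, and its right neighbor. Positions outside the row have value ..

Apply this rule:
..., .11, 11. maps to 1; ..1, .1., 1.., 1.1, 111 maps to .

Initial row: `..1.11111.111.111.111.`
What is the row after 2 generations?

..1...1...............

1...1...1.1.1.1.1.1.1.
..1...1...............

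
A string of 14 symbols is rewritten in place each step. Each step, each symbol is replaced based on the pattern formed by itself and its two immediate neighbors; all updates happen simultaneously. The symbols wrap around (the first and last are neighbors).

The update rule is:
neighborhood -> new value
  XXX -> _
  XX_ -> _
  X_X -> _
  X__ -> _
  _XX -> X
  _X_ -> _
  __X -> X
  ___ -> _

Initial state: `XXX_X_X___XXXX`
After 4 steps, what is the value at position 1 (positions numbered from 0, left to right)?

_________XX___
________XX____
_______XX_____
______XX______
position 1 holds _

_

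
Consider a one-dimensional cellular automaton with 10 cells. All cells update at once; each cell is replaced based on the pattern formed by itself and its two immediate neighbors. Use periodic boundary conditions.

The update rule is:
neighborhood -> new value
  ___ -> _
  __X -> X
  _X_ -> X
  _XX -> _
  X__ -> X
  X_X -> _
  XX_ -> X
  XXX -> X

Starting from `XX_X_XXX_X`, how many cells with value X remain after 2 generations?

7

XX_X__XX__
_X_XXX_XXX
count of X: 7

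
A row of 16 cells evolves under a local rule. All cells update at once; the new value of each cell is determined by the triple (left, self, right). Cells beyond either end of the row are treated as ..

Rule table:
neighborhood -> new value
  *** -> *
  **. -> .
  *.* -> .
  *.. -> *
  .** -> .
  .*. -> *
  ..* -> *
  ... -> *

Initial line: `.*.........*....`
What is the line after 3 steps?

****************
.**************.
*.************.*

*.************.*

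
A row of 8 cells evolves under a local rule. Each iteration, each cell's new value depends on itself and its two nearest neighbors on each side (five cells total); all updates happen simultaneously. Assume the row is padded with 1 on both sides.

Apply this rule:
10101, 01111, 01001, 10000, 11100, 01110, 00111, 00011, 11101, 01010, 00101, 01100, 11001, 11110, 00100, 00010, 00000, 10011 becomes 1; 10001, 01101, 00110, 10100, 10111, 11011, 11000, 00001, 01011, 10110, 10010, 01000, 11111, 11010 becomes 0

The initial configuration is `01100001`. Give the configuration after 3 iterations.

10011111

00101011
10111001
10011111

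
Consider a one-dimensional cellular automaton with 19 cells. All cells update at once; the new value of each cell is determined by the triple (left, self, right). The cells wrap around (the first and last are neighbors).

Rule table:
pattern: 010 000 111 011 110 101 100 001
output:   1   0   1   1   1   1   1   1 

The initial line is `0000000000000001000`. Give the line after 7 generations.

1111000011111111111

0000000000000011100
0000000000000111110
0000000000001111111
1000000000011111111
1100000000111111111
1110000001111111111
1111000011111111111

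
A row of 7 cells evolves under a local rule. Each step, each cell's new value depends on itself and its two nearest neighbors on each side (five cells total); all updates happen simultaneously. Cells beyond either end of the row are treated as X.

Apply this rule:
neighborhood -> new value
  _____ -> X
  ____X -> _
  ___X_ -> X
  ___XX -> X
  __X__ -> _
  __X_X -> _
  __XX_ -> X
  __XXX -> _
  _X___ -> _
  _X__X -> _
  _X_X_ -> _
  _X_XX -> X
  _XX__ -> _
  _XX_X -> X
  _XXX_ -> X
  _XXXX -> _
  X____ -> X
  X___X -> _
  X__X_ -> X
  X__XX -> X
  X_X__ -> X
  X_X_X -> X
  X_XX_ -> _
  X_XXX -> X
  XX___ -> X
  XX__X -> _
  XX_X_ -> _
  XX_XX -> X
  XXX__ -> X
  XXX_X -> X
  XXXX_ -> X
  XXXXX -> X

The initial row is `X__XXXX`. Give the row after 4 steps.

X_X_XXX

X_X__XX
X_X_X__
X_X_X_X
X_X_XXX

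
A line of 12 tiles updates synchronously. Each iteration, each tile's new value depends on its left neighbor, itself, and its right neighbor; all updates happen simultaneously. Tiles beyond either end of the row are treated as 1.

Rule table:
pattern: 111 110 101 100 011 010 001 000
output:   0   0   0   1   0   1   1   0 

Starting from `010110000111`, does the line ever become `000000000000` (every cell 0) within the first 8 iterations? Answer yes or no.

010001001000
011011111101
000000000000
all cells are 0 at iteration 3

yes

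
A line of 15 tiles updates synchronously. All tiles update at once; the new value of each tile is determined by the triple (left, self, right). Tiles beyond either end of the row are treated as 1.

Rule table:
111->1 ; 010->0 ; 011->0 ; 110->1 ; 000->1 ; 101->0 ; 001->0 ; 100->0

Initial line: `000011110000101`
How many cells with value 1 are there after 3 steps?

011001110110000
001000110010110
000010010000010
count of 1: 3

3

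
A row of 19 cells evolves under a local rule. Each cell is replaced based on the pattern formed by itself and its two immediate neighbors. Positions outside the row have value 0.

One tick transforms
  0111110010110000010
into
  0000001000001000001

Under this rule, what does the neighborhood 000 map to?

At position 13 the neighborhood is 000; the next row has 0 there.

0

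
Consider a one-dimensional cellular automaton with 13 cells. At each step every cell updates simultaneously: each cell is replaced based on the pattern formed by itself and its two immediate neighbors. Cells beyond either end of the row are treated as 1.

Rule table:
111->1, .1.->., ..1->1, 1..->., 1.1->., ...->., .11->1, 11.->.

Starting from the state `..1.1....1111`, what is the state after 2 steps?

.1......11111
.......111111

.......111111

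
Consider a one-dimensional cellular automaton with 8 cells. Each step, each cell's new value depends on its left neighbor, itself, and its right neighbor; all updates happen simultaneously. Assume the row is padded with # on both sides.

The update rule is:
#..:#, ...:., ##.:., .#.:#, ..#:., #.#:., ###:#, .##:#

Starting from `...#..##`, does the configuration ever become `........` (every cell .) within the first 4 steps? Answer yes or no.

no

#..##.##
.#.#..##
.#.##.##
.#.#..##
step 4 is .#.#..##, still not uniform .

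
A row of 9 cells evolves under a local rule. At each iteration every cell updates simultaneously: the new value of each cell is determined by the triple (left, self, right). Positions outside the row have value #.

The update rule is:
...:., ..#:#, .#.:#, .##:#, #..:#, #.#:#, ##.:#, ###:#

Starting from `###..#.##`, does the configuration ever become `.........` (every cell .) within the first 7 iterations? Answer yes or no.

no

#########
#########  (fixed point — unchanged through iteration 7)
iteration 7 is #########, still not uniform .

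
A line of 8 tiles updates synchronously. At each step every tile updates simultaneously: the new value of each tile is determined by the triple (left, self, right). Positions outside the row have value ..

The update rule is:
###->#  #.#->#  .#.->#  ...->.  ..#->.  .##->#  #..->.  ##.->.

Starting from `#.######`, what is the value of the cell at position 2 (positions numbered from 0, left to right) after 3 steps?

#

step 1: #######.
step 2: ######..
step 3: #####...
position 2 holds #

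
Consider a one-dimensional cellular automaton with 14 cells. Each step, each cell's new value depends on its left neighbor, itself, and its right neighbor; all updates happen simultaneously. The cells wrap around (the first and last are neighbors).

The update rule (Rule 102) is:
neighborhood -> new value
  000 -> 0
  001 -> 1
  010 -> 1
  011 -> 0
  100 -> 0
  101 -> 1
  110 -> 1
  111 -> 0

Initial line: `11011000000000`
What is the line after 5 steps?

01101000000001
10111000000011
11001000000100
01011000001101
11101000010111

11101000010111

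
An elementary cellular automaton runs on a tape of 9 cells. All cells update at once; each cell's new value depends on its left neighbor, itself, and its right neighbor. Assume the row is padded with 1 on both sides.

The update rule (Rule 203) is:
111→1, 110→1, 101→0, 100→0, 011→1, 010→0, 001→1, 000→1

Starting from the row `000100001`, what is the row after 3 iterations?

iteration 1: 011001111
iteration 2: 011011111
iteration 3: 011011111

011011111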